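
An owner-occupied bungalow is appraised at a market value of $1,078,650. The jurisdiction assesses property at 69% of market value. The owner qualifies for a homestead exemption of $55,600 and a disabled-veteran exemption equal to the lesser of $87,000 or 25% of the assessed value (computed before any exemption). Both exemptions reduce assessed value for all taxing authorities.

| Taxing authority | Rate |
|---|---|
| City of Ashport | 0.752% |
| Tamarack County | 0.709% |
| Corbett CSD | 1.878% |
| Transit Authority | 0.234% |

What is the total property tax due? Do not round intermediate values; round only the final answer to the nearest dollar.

$21,498

Assessed value = $1,078,650 × 0.69 = $744,268.5
Disabled-veteran exemption = min($87,000, 25% × $744,268.5) = min($87,000, $186,067.125) = $87,000 (dollar cap binds)
Taxable value = $744,268.5 − $55,600 − $87,000 = $601,668.5
City of Ashport: $601,668.5 × 0.00752 = $4,524.54712
Tamarack County: $601,668.5 × 0.00709 = $4,265.829665
Corbett CSD: $601,668.5 × 0.01878 = $11,299.33443
Transit Authority: $601,668.5 × 0.00234 = $1,407.90429
Total = $21,497.615505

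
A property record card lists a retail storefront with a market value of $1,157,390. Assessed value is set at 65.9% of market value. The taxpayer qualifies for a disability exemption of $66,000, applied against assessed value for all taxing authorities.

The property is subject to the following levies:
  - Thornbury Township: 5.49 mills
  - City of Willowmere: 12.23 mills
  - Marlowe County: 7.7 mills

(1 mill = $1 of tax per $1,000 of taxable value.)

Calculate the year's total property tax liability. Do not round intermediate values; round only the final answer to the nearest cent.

Assessed value = $1,157,390 × 0.659 = $762,720.01
Taxable value = $762,720.01 − $66,000 = $696,720.01
Thornbury Township: $696,720.01 × 0.00549 = $3,824.9928549
City of Willowmere: $696,720.01 × 0.01223 = $8,520.8857223
Marlowe County: $696,720.01 × 0.0077 = $5,364.744077
Total = $3,824.9928549 + $8,520.8857223 + $5,364.744077 = $17,710.6226542

$17,710.62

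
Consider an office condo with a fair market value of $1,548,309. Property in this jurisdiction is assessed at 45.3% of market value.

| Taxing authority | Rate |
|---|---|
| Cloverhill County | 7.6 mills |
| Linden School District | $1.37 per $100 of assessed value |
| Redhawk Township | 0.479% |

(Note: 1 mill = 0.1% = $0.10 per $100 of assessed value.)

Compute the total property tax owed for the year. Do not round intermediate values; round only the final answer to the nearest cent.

$18,299.11

Assessed value = $1,548,309 × 0.453 = $701,383.977
Cloverhill County: $701,383.977 × 0.0076 = $5,330.5182252
Linden School District: $701,383.977 × 0.0137 = $9,608.9604849
Redhawk Township: $701,383.977 × 0.00479 = $3,359.62924983
Total = $18,299.10795993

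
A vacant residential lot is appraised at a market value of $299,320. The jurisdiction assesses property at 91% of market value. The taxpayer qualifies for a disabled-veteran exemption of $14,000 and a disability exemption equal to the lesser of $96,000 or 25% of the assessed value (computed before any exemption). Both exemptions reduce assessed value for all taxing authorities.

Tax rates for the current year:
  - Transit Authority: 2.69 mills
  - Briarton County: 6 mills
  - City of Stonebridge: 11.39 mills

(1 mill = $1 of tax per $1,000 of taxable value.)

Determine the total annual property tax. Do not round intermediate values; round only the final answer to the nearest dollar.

Assessed value = $299,320 × 0.91 = $272,381.2
Disability exemption = min($96,000, 25% × $272,381.2) = min($96,000, $68,095.3) = $68,095.3 (percentage binds)
Taxable value = $272,381.2 − $14,000 − $68,095.3 = $190,285.9
Transit Authority: $190,285.9 × 0.00269 = $511.869071
Briarton County: $190,285.9 × 0.006 = $1,141.7154
City of Stonebridge: $190,285.9 × 0.01139 = $2,167.356401
Total = $3,820.940872

$3,821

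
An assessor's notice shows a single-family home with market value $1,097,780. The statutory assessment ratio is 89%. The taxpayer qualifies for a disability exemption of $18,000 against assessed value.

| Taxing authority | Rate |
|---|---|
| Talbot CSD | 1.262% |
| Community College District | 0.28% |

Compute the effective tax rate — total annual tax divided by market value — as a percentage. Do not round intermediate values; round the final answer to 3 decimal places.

1.347%

Assessed value = $1,097,780 × 0.89 = $977,024.2
Taxable value = $977,024.2 − $18,000 = $959,024.2
Talbot CSD: $959,024.2 × 0.01262 = $12,102.885404
Community College District: $959,024.2 × 0.0028 = $2,685.26776
Total tax = $14,788.153164
Effective rate = $14,788.153164 ÷ $1,097,780 = 1.347% of market value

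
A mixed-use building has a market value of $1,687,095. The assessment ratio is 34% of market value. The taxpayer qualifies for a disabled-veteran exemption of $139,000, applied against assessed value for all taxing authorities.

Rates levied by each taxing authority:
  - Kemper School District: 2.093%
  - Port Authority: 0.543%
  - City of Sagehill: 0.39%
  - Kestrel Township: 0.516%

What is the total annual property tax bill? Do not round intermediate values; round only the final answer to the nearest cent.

$15,393.97

Assessed value = $1,687,095 × 0.34 = $573,612.3
Taxable value = $573,612.3 − $139,000 = $434,612.3
Kemper School District: $434,612.3 × 0.02093 = $9,096.435439
Port Authority: $434,612.3 × 0.00543 = $2,359.944789
City of Sagehill: $434,612.3 × 0.0039 = $1,694.98797
Kestrel Township: $434,612.3 × 0.00516 = $2,242.599468
Total = $9,096.435439 + $2,359.944789 + $1,694.98797 + $2,242.599468 = $15,393.967666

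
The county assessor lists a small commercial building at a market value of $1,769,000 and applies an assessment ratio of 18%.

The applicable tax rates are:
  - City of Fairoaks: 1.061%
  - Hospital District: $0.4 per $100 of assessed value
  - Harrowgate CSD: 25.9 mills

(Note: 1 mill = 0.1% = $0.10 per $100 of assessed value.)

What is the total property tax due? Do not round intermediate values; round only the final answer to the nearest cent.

$12,899.19

Assessed value = $1,769,000 × 0.18 = $318,420
City of Fairoaks: $318,420 × 0.01061 = $3,378.4362
Hospital District: $318,420 × 0.004 = $1,273.68
Harrowgate CSD: $318,420 × 0.0259 = $8,247.078
Total = $12,899.1942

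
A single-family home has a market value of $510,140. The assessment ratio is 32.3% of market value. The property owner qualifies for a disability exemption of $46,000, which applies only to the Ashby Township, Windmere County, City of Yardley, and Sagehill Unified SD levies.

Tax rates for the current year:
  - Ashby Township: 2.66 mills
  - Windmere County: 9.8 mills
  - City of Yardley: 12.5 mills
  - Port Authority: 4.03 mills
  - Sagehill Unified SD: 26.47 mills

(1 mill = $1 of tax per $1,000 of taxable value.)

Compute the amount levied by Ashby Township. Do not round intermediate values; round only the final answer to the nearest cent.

$315.94

Assessed value = $510,140 × 0.323 = $164,775.22
Ashby Township taxable value = $164,775.22 − $46,000 = $118,775.22
Ashby Township levy = $118,775.22 × 0.00266 = $315.9420852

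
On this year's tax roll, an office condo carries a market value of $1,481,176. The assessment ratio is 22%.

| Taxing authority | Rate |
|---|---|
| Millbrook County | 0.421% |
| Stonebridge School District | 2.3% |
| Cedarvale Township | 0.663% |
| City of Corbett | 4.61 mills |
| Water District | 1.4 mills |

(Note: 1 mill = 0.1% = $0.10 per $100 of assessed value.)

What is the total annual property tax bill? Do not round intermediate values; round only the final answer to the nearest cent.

$12,985.47

Assessed value = $1,481,176 × 0.22 = $325,858.72
Millbrook County: $325,858.72 × 0.00421 = $1,371.8652112
Stonebridge School District: $325,858.72 × 0.023 = $7,494.75056
Cedarvale Township: $325,858.72 × 0.00663 = $2,160.4433136
City of Corbett: $325,858.72 × 0.00461 = $1,502.2086992
Water District: $325,858.72 × 0.0014 = $456.202208
Total = $12,985.469992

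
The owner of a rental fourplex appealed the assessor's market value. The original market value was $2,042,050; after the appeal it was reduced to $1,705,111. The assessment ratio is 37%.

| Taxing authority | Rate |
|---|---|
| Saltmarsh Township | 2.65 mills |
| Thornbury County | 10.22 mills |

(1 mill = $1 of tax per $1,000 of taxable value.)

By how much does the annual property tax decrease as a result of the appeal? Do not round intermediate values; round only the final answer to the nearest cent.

Old assessed value = $2,042,050 × 0.37 = $755,558.5
New assessed value = $1,705,111 × 0.37 = $630,891.07
Combined rate = 0.00265 + 0.01022 = 0.01287
Old tax = $755,558.5 × 0.01287 = $9,724.037895
New tax = $630,891.07 × 0.01287 = $8,119.5680709
Reduction = $9,724.037895 − $8,119.5680709 = $1,604.4698241

$1,604.47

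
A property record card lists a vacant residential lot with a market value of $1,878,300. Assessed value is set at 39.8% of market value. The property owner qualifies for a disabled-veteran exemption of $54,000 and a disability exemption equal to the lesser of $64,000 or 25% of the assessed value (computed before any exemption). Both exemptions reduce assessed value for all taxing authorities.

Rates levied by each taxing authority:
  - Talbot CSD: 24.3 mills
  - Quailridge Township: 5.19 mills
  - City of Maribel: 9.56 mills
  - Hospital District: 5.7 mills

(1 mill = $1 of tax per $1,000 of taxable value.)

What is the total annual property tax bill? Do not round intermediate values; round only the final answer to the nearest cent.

Assessed value = $1,878,300 × 0.398 = $747,563.4
Disability exemption = min($64,000, 25% × $747,563.4) = min($64,000, $186,890.85) = $64,000 (dollar cap binds)
Taxable value = $747,563.4 − $54,000 − $64,000 = $629,563.4
Talbot CSD: $629,563.4 × 0.0243 = $15,298.39062
Quailridge Township: $629,563.4 × 0.00519 = $3,267.434046
City of Maribel: $629,563.4 × 0.00956 = $6,018.626104
Hospital District: $629,563.4 × 0.0057 = $3,588.51138
Total = $28,172.96215

$28,172.96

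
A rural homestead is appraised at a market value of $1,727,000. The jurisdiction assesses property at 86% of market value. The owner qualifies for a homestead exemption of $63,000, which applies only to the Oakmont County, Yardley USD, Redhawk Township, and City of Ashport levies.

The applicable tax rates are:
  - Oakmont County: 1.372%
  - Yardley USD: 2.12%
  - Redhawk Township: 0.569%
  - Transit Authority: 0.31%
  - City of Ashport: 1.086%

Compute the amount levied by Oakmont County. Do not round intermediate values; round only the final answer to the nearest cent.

$19,512.86

Assessed value = $1,727,000 × 0.86 = $1,485,220
Oakmont County taxable value = $1,485,220 − $63,000 = $1,422,220
Oakmont County levy = $1,422,220 × 0.01372 = $19,512.8584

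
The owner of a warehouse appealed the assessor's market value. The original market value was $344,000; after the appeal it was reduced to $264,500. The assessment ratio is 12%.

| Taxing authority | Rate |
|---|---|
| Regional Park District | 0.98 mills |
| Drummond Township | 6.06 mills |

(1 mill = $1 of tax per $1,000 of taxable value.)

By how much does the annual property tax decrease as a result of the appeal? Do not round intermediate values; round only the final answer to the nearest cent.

$67.16

Old assessed value = $344,000 × 0.12 = $41,280
New assessed value = $264,500 × 0.12 = $31,740
Combined rate = 0.00098 + 0.00606 = 0.00704
Old tax = $41,280 × 0.00704 = $290.6112
New tax = $31,740 × 0.00704 = $223.4496
Reduction = $290.6112 − $223.4496 = $67.1616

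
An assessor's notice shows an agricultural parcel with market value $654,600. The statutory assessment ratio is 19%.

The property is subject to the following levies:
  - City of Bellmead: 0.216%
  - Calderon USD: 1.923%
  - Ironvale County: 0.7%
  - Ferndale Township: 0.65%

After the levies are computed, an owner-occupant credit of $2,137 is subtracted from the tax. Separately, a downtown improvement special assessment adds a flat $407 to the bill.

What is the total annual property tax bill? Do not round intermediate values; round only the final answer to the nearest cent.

$2,609.41

Assessed value = $654,600 × 0.19 = $124,374
City of Bellmead: $124,374 × 0.00216 = $268.64784
Calderon USD: $124,374 × 0.01923 = $2,391.71202
Ironvale County: $124,374 × 0.007 = $870.618
Ferndale Township: $124,374 × 0.0065 = $808.431
Levies subtotal = $4,339.40886
After credit = $4,339.40886 − $2,137 = $2,202.40886
Total = $2,202.40886 + $407 = $2,609.40886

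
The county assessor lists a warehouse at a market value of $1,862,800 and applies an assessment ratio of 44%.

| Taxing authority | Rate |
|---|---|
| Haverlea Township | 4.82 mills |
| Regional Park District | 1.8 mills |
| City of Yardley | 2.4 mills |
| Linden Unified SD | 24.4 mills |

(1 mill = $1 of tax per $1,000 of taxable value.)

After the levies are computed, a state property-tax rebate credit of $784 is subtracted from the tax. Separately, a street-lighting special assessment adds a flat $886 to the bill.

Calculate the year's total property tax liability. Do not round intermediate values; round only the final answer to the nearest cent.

$27,494.10

Assessed value = $1,862,800 × 0.44 = $819,632
Haverlea Township: $819,632 × 0.00482 = $3,950.62624
Regional Park District: $819,632 × 0.0018 = $1,475.3376
City of Yardley: $819,632 × 0.0024 = $1,967.1168
Linden Unified SD: $819,632 × 0.0244 = $19,999.0208
Levies subtotal = $27,392.10144
After credit = $27,392.10144 − $784 = $26,608.10144
Total = $26,608.10144 + $886 = $27,494.10144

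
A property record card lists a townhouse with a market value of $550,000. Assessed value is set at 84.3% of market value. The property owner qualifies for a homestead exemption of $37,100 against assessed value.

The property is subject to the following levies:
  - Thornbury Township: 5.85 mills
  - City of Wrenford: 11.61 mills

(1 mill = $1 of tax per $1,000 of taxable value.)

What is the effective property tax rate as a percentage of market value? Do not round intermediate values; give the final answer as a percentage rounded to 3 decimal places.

1.354%

Assessed value = $550,000 × 0.843 = $463,650
Taxable value = $463,650 − $37,100 = $426,550
Thornbury Township: $426,550 × 0.00585 = $2,495.3175
City of Wrenford: $426,550 × 0.01161 = $4,952.2455
Total tax = $7,447.563
Effective rate = $7,447.563 ÷ $550,000 = 1.354% of market value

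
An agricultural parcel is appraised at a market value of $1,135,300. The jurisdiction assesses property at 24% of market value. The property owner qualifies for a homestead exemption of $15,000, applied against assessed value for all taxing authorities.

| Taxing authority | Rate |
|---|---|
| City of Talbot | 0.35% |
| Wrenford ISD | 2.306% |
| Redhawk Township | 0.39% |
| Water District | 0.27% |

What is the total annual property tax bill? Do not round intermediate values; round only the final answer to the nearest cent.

Assessed value = $1,135,300 × 0.24 = $272,472
Taxable value = $272,472 − $15,000 = $257,472
City of Talbot: $257,472 × 0.0035 = $901.152
Wrenford ISD: $257,472 × 0.02306 = $5,937.30432
Redhawk Township: $257,472 × 0.0039 = $1,004.1408
Water District: $257,472 × 0.0027 = $695.1744
Total = $901.152 + $5,937.30432 + $1,004.1408 + $695.1744 = $8,537.77152

$8,537.77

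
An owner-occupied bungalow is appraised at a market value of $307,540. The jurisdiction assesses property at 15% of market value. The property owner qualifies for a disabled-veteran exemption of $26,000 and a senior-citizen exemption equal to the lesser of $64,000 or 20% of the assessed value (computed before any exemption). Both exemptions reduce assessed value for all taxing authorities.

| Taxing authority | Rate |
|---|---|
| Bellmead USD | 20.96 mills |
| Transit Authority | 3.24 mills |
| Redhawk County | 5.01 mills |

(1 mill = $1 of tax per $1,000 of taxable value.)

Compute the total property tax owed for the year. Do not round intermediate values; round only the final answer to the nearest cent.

Assessed value = $307,540 × 0.15 = $46,131
Senior-citizen exemption = min($64,000, 20% × $46,131) = min($64,000, $9,226.2) = $9,226.2 (percentage binds)
Taxable value = $46,131 − $26,000 − $9,226.2 = $10,904.8
Bellmead USD: $10,904.8 × 0.02096 = $228.564608
Transit Authority: $10,904.8 × 0.00324 = $35.331552
Redhawk County: $10,904.8 × 0.00501 = $54.633048
Total = $318.529208

$318.53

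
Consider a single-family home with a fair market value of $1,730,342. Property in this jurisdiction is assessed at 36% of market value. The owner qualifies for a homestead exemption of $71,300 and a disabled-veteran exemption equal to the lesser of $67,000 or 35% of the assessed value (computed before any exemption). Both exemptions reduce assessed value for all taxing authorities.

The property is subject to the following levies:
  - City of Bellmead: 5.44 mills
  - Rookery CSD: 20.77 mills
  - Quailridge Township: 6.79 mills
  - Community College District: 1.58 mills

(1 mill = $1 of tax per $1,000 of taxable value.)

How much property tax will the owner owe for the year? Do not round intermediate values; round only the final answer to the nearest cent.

Assessed value = $1,730,342 × 0.36 = $622,923.12
Disabled-veteran exemption = min($67,000, 35% × $622,923.12) = min($67,000, $218,023.092) = $67,000 (dollar cap binds)
Taxable value = $622,923.12 − $71,300 − $67,000 = $484,623.12
City of Bellmead: $484,623.12 × 0.00544 = $2,636.3497728
Rookery CSD: $484,623.12 × 0.02077 = $10,065.6222024
Quailridge Township: $484,623.12 × 0.00679 = $3,290.5909848
Community College District: $484,623.12 × 0.00158 = $765.7045296
Total = $16,758.2674896

$16,758.27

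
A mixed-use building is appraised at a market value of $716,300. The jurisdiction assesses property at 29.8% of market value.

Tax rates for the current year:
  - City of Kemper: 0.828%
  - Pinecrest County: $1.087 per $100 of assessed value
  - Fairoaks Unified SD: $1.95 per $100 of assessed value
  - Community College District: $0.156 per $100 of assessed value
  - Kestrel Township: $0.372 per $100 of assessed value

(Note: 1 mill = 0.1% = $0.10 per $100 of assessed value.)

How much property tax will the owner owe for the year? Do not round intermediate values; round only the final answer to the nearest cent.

$9,377.18

Assessed value = $716,300 × 0.298 = $213,457.4
City of Kemper: $213,457.4 × 0.00828 = $1,767.427272
Pinecrest County: $213,457.4 × 0.01087 = $2,320.281938
Fairoaks Unified SD: $213,457.4 × 0.0195 = $4,162.4193
Community College District: $213,457.4 × 0.00156 = $332.993544
Kestrel Township: $213,457.4 × 0.00372 = $794.061528
Total = $9,377.183582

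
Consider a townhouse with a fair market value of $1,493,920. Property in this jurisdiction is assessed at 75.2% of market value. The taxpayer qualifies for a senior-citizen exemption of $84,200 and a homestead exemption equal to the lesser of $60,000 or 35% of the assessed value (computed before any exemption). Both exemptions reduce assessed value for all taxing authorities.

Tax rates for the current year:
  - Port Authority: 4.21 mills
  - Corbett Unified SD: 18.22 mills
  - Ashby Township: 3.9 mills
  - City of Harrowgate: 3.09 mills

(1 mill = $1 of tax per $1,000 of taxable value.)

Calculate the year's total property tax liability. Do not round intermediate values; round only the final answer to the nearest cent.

$28,808.88

Assessed value = $1,493,920 × 0.752 = $1,123,427.84
Homestead exemption = min($60,000, 35% × $1,123,427.84) = min($60,000, $393,199.744) = $60,000 (dollar cap binds)
Taxable value = $1,123,427.84 − $84,200 − $60,000 = $979,227.84
Port Authority: $979,227.84 × 0.00421 = $4,122.5492064
Corbett Unified SD: $979,227.84 × 0.01822 = $17,841.5312448
Ashby Township: $979,227.84 × 0.0039 = $3,818.988576
City of Harrowgate: $979,227.84 × 0.00309 = $3,025.8140256
Total = $28,808.8830528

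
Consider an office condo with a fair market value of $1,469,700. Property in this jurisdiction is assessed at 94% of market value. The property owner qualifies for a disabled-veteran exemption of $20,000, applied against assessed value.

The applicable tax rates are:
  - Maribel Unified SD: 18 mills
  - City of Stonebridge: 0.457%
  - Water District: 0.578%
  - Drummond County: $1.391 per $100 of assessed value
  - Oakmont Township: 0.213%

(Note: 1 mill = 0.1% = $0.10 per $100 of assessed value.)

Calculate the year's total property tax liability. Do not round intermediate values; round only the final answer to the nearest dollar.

$60,438

Assessed value = $1,469,700 × 0.94 = $1,381,518
Taxable value = $1,381,518 − $20,000 = $1,361,518
Maribel Unified SD: $1,361,518 × 0.018 = $24,507.324
City of Stonebridge: $1,361,518 × 0.00457 = $6,222.13726
Water District: $1,361,518 × 0.00578 = $7,869.57404
Drummond County: $1,361,518 × 0.01391 = $18,938.71538
Oakmont Township: $1,361,518 × 0.00213 = $2,900.03334
Total = $60,437.78402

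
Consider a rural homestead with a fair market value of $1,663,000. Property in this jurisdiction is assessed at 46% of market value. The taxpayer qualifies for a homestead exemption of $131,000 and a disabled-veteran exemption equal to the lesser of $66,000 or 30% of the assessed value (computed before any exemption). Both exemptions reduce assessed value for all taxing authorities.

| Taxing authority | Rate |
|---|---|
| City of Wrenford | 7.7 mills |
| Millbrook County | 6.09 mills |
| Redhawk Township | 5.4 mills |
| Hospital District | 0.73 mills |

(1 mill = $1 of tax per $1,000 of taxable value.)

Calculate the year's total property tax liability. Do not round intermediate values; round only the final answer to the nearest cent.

Assessed value = $1,663,000 × 0.46 = $764,980
Disabled-veteran exemption = min($66,000, 30% × $764,980) = min($66,000, $229,494) = $66,000 (dollar cap binds)
Taxable value = $764,980 − $131,000 − $66,000 = $567,980
City of Wrenford: $567,980 × 0.0077 = $4,373.446
Millbrook County: $567,980 × 0.00609 = $3,458.9982
Redhawk Township: $567,980 × 0.0054 = $3,067.092
Hospital District: $567,980 × 0.00073 = $414.6254
Total = $11,314.1616

$11,314.16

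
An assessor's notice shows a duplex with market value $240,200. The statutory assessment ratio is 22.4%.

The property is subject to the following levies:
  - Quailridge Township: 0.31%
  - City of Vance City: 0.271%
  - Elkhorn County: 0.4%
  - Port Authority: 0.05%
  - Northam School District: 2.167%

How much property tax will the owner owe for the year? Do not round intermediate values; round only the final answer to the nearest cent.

Assessed value = $240,200 × 0.224 = $53,804.8
Quailridge Township: $53,804.8 × 0.0031 = $166.79488
City of Vance City: $53,804.8 × 0.00271 = $145.811008
Elkhorn County: $53,804.8 × 0.004 = $215.2192
Port Authority: $53,804.8 × 0.0005 = $26.9024
Northam School District: $53,804.8 × 0.02167 = $1,165.950016
Total = $166.79488 + $145.811008 + $215.2192 + $26.9024 + $1,165.950016 = $1,720.677504

$1,720.68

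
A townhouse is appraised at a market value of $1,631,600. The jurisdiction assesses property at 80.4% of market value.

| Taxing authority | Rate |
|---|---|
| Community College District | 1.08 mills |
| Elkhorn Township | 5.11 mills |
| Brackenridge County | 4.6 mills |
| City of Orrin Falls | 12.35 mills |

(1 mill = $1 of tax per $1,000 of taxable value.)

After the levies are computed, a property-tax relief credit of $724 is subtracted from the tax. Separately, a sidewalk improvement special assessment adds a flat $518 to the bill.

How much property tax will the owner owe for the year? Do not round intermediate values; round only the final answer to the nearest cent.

Assessed value = $1,631,600 × 0.804 = $1,311,806.4
Community College District: $1,311,806.4 × 0.00108 = $1,416.750912
Elkhorn Township: $1,311,806.4 × 0.00511 = $6,703.330704
Brackenridge County: $1,311,806.4 × 0.0046 = $6,034.30944
City of Orrin Falls: $1,311,806.4 × 0.01235 = $16,200.80904
Levies subtotal = $30,355.200096
After credit = $30,355.200096 − $724 = $29,631.200096
Total = $29,631.200096 + $518 = $30,149.200096

$30,149.20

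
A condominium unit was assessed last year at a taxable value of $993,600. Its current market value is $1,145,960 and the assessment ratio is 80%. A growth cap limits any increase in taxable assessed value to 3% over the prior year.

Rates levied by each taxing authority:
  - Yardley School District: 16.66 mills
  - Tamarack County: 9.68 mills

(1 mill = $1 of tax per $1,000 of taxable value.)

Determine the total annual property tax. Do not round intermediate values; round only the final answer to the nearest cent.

Uncapped assessed value = $1,145,960 × 0.8 = $916,768
Cap limit = $993,600 × 1.03 = $1,023,408
Taxable assessed value = min($916,768, $1,023,408) = $916,768 (cap does not bind)
Yardley School District: $916,768 × 0.01666 = $15,273.35488
Tamarack County: $916,768 × 0.00968 = $8,874.31424
Total = $24,147.66912

$24,147.67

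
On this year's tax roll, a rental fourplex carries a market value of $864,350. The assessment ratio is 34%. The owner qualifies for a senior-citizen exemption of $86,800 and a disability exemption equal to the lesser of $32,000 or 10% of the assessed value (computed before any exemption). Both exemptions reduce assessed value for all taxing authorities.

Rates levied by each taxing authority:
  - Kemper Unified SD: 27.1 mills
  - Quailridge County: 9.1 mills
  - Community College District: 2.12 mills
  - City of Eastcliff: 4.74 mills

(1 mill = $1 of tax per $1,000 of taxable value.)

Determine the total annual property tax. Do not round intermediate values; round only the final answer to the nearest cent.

Assessed value = $864,350 × 0.34 = $293,879
Disability exemption = min($32,000, 10% × $293,879) = min($32,000, $29,387.9) = $29,387.9 (percentage binds)
Taxable value = $293,879 − $86,800 − $29,387.9 = $177,691.1
Kemper Unified SD: $177,691.1 × 0.0271 = $4,815.42881
Quailridge County: $177,691.1 × 0.0091 = $1,616.98901
Community College District: $177,691.1 × 0.00212 = $376.705132
City of Eastcliff: $177,691.1 × 0.00474 = $842.255814
Total = $7,651.378766

$7,651.38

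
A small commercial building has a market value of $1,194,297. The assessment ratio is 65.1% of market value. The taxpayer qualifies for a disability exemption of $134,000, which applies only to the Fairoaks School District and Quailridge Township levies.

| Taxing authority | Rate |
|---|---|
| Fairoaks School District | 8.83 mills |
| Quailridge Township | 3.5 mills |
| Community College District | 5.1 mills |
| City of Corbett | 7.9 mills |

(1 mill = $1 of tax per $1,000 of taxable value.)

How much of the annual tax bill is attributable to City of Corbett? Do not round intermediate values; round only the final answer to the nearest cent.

Assessed value = $1,194,297 × 0.651 = $777,487.347
City of Corbett taxable value = $777,487.347 (exemption does not apply)
City of Corbett levy = $777,487.347 × 0.0079 = $6,142.1500413

$6,142.15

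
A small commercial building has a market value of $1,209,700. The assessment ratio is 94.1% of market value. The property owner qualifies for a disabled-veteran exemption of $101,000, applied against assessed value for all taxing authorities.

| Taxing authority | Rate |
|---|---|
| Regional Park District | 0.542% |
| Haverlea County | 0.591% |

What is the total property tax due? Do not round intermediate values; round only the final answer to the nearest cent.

Assessed value = $1,209,700 × 0.941 = $1,138,327.7
Taxable value = $1,138,327.7 − $101,000 = $1,037,327.7
Regional Park District: $1,037,327.7 × 0.00542 = $5,622.316134
Haverlea County: $1,037,327.7 × 0.00591 = $6,130.606707
Total = $5,622.316134 + $6,130.606707 = $11,752.922841

$11,752.92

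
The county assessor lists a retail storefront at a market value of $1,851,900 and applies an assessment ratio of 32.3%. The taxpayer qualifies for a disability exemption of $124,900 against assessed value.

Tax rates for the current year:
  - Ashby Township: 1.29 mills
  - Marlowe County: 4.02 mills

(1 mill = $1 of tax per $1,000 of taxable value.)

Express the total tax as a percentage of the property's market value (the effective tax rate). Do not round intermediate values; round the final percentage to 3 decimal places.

0.136%

Assessed value = $1,851,900 × 0.323 = $598,163.7
Taxable value = $598,163.7 − $124,900 = $473,263.7
Ashby Township: $473,263.7 × 0.00129 = $610.510173
Marlowe County: $473,263.7 × 0.00402 = $1,902.520074
Total tax = $2,513.030247
Effective rate = $2,513.030247 ÷ $1,851,900 = 0.136% of market value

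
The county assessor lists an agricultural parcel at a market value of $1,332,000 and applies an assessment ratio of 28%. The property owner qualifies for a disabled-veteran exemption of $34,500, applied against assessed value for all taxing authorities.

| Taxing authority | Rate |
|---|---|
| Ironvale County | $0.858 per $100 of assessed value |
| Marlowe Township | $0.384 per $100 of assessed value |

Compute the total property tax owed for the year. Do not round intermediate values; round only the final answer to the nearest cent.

Assessed value = $1,332,000 × 0.28 = $372,960
Taxable value = $372,960 − $34,500 = $338,460
Ironvale County: $338,460 × 0.00858 = $2,903.9868
Marlowe Township: $338,460 × 0.00384 = $1,299.6864
Total = $2,903.9868 + $1,299.6864 = $4,203.6732

$4,203.67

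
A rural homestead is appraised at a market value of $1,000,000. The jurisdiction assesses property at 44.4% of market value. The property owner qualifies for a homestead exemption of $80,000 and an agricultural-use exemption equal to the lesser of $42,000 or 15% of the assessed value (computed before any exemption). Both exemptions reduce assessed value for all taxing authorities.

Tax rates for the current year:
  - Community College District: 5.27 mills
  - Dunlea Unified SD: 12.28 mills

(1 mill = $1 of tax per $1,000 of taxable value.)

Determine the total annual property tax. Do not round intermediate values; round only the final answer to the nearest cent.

Assessed value = $1,000,000 × 0.444 = $444,000
Agricultural-use exemption = min($42,000, 15% × $444,000) = min($42,000, $66,600) = $42,000 (dollar cap binds)
Taxable value = $444,000 − $80,000 − $42,000 = $322,000
Community College District: $322,000 × 0.00527 = $1,696.94
Dunlea Unified SD: $322,000 × 0.01228 = $3,954.16
Total = $5,651.1

$5,651.10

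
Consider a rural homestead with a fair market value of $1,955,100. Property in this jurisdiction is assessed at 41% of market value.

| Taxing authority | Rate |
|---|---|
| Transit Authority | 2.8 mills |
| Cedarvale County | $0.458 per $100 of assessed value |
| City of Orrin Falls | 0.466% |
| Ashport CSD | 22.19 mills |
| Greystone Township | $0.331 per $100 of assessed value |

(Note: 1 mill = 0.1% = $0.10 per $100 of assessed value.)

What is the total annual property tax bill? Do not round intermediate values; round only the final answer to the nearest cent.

Assessed value = $1,955,100 × 0.41 = $801,591
Transit Authority: $801,591 × 0.0028 = $2,244.4548
Cedarvale County: $801,591 × 0.00458 = $3,671.28678
City of Orrin Falls: $801,591 × 0.00466 = $3,735.41406
Ashport CSD: $801,591 × 0.02219 = $17,787.30429
Greystone Township: $801,591 × 0.00331 = $2,653.26621
Total = $30,091.72614

$30,091.73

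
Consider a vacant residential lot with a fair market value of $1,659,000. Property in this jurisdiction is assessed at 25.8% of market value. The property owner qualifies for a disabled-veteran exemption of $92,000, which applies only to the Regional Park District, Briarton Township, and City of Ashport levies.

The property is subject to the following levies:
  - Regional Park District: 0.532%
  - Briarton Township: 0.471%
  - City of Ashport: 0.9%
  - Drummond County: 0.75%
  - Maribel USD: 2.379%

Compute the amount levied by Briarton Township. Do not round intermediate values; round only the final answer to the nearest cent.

Assessed value = $1,659,000 × 0.258 = $428,022
Briarton Township taxable value = $428,022 − $92,000 = $336,022
Briarton Township levy = $336,022 × 0.00471 = $1,582.66362

$1,582.66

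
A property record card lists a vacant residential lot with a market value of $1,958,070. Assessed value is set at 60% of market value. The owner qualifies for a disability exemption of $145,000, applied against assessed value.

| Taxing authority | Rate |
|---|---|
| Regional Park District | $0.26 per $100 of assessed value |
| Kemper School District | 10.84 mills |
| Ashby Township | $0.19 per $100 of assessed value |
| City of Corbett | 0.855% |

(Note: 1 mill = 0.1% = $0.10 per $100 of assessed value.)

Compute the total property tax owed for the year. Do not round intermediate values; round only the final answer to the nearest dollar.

$24,603

Assessed value = $1,958,070 × 0.6 = $1,174,842
Taxable value = $1,174,842 − $145,000 = $1,029,842
Regional Park District: $1,029,842 × 0.0026 = $2,677.5892
Kemper School District: $1,029,842 × 0.01084 = $11,163.48728
Ashby Township: $1,029,842 × 0.0019 = $1,956.6998
City of Corbett: $1,029,842 × 0.00855 = $8,805.1491
Total = $24,602.92538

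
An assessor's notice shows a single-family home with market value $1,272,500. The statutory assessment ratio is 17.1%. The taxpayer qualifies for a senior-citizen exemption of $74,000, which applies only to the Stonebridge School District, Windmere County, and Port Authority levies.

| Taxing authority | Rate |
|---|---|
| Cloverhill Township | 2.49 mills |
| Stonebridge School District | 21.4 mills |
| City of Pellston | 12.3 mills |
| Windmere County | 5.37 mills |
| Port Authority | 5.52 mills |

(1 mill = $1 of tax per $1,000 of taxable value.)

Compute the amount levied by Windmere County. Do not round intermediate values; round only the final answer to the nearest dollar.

Assessed value = $1,272,500 × 0.171 = $217,597.5
Windmere County taxable value = $217,597.5 − $74,000 = $143,597.5
Windmere County levy = $143,597.5 × 0.00537 = $771.118575

$771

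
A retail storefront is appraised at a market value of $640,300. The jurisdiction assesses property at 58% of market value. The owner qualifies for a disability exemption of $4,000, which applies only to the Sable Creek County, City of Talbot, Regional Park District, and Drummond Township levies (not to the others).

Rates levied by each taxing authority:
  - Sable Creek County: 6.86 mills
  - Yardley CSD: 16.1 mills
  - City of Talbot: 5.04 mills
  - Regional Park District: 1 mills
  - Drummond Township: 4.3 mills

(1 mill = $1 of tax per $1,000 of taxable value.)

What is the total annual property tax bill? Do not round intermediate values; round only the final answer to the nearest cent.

Assessed value = $640,300 × 0.58 = $371,374
Sable Creek County: ($371,374 − $4,000) × 0.00686 = $367,374 × 0.00686 = $2,520.18564
Yardley CSD: $371,374 × 0.0161 = $5,979.1214
City of Talbot: ($371,374 − $4,000) × 0.00504 = $367,374 × 0.00504 = $1,851.56496
Regional Park District: ($371,374 − $4,000) × 0.001 = $367,374 × 0.001 = $367.374
Drummond Township: ($371,374 − $4,000) × 0.0043 = $367,374 × 0.0043 = $1,579.7082
Total = $12,297.9542

$12,297.95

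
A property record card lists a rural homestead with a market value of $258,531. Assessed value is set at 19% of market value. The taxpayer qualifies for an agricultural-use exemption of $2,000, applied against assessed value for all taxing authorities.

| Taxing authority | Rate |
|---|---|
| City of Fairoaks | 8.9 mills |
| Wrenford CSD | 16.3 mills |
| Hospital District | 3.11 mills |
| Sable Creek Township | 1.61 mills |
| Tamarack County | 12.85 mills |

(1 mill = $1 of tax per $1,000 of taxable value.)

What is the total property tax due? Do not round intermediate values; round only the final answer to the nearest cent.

Assessed value = $258,531 × 0.19 = $49,120.89
Taxable value = $49,120.89 − $2,000 = $47,120.89
City of Fairoaks: $47,120.89 × 0.0089 = $419.375921
Wrenford CSD: $47,120.89 × 0.0163 = $768.070507
Hospital District: $47,120.89 × 0.00311 = $146.5459679
Sable Creek Township: $47,120.89 × 0.00161 = $75.8646329
Tamarack County: $47,120.89 × 0.01285 = $605.5034365
Total = $419.375921 + $768.070507 + $146.5459679 + $75.8646329 + $605.5034365 = $2,015.3604653

$2,015.36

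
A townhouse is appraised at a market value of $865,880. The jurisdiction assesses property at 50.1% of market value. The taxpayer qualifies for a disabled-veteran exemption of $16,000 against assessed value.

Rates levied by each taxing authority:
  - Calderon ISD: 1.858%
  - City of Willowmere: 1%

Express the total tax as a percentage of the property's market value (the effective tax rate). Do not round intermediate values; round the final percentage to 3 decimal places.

Assessed value = $865,880 × 0.501 = $433,805.88
Taxable value = $433,805.88 − $16,000 = $417,805.88
Calderon ISD: $417,805.88 × 0.01858 = $7,762.8332504
City of Willowmere: $417,805.88 × 0.01 = $4,178.0588
Total tax = $11,940.8920504
Effective rate = $11,940.8920504 ÷ $865,880 = 1.379% of market value

1.379%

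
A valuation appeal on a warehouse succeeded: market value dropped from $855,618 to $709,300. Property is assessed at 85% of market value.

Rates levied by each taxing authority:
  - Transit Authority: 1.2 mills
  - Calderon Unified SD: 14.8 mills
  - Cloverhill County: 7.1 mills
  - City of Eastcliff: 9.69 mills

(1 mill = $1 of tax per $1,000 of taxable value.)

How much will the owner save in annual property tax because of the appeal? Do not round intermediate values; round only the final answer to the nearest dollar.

$4,078

Old assessed value = $855,618 × 0.85 = $727,275.3
New assessed value = $709,300 × 0.85 = $602,905
Combined rate = 0.0012 + 0.0148 + 0.0071 + 0.00969 = 0.03279
Old tax = $727,275.3 × 0.03279 = $23,847.357087
New tax = $602,905 × 0.03279 = $19,769.25495
Reduction = $23,847.357087 − $19,769.25495 = $4,078.102137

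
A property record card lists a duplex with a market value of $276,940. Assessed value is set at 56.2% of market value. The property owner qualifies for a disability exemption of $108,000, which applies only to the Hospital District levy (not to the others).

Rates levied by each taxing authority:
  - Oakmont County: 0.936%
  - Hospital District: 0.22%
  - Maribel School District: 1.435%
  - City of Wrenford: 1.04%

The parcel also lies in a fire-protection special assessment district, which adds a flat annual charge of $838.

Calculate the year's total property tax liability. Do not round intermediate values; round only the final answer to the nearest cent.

Assessed value = $276,940 × 0.562 = $155,640.28
Oakmont County: $155,640.28 × 0.00936 = $1,456.7930208
Hospital District: ($155,640.28 − $108,000) × 0.0022 = $47,640.28 × 0.0022 = $104.808616
Maribel School District: $155,640.28 × 0.01435 = $2,233.438018
City of Wrenford: $155,640.28 × 0.0104 = $1,618.658912
Levies subtotal = $5,413.6985668
Total = $5,413.6985668 + $838 = $6,251.6985668

$6,251.70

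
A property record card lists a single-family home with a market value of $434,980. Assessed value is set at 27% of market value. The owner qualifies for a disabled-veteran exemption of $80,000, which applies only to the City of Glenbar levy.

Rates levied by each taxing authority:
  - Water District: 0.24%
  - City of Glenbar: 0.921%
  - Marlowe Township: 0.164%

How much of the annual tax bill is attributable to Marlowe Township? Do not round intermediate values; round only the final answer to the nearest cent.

$192.61

Assessed value = $434,980 × 0.27 = $117,444.6
Marlowe Township taxable value = $117,444.6 (exemption does not apply)
Marlowe Township levy = $117,444.6 × 0.00164 = $192.609144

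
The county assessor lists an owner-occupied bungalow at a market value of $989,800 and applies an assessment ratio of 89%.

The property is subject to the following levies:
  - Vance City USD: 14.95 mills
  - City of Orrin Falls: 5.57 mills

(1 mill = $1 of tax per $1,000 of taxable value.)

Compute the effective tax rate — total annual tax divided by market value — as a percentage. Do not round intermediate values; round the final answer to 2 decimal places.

1.83%

Assessed value = $989,800 × 0.89 = $880,922
Vance City USD: $880,922 × 0.01495 = $13,169.7839
City of Orrin Falls: $880,922 × 0.00557 = $4,906.73554
Total tax = $18,076.51944
Effective rate = $18,076.51944 ÷ $989,800 = 1.83% of market value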